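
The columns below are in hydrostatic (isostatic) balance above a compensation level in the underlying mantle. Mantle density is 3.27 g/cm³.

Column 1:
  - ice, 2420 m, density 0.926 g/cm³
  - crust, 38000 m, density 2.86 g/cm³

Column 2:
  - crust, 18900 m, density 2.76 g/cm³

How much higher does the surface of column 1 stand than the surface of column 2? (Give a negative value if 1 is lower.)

3550 m

For any compensation level in the mantle, the mantle terms cancel and isostasy reduces to e = (Σt_1 − Σt_2) − (Σ(ρt)_1 − Σ(ρt)_2) / ρ_m.
Σt_1 = 40420 m; Σt_2 = 18900 m; Σ(ρt)_1 = 110920.92; Σ(ρt)_2 = 52164 (in m·g/cm³).
e = (40420 − 18900) − (110920.92 − 52164) / 3.27 = 3550 m.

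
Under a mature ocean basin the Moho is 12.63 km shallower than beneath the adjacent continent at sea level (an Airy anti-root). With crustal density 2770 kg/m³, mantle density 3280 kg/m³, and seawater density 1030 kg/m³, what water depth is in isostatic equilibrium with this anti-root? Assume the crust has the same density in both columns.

Replacing a thickness d of crust by seawater at the top must be balanced by replacing crust with mantle at the base: d (ρ_c − ρ_w) = a (ρ_m − ρ_c).
d = a (ρ_m − ρ_c)/(ρ_c − ρ_w) = 12.63 km × 510/1740 = 3.7 km.

3.7 km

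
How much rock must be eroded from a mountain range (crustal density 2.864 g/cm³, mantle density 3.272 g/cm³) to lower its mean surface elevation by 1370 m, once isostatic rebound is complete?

Net drop Δ = e − u = e − e ρ_c/ρ_m = e (ρ_m − ρ_c)/ρ_m.
e = Δ ρ_m/(ρ_m − ρ_c) = 1370 m × 3.272/0.408 = 11000 m.

11000 m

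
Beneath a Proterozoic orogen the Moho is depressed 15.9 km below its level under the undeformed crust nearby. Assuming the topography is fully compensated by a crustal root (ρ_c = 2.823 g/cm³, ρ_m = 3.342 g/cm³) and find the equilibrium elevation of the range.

Isostatic balance requires: ρ_c h = (ρ_m − ρ_c) r.
h = r (ρ_m − ρ_c) / ρ_c = 15.9 km × (3.342 − 2.823) / 2.823 = 2.92 km.

2.92 km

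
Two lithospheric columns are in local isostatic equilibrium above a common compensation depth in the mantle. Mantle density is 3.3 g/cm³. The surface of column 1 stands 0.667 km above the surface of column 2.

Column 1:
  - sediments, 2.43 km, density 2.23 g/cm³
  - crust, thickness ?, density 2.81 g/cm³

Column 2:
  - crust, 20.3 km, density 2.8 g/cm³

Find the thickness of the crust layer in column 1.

Take the compensation level at the base of the deeper column (depth z_c below the surface of column 1) and equate Σ ρ_i t_i down to z_c; mantle fills any gap and the z_c terms cancel.
Column 1: 2.43×2.23 + x×2.81 + (z_c − 2.43 − x)×3.3
Column 2: 0.667×0 + 20.3×2.8 + (z_c − 0.667 − 20.3)×3.3
The z_c×3.3 term appears on both sides and cancels. Collect the known terms of each column as K = Σ(ρt)_known − 3.3 × (depth of known layers): K_1 = 5.4189 − 3.3×2.43 = −2.6001; K_2 = 56.84 − 3.3×(0.667 + 20.3) = −12.3511.
Balance: K_1 − x×(3.3 − 2.81) = K_2, so x = (K_1 − K_2)/(3.3 − 2.81) = 9.751/0.49 = 19.9 km.

19.9 km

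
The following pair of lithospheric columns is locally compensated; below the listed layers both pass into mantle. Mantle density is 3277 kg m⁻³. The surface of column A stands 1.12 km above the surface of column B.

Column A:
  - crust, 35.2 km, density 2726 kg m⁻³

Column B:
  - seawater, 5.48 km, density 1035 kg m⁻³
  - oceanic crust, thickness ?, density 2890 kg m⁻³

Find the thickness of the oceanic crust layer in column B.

Take the compensation level at the base of the deeper column (depth z_c below the surface of column A) and equate Σ ρ_i t_i down to z_c; mantle fills any gap and the z_c terms cancel.
Column A: 35.2×2726 + (z_c − 35.2)×3277
Column B: 1.12×0 + 5.48×1035 + x×2890 + (z_c − 1.12 − 5.48 − x)×3277
The z_c×3277 term appears on both sides and cancels. Collect the known terms of each column as K = Σ(ρt)_known − 3277 × (depth of known layers): K_A = 95955.2 − 3277×35.2 = −19395.2; K_B = 5671.8 − 3277×(1.12 + 5.48) = −15956.4.
Balance: K_A = K_B − x×(3277 − 2890), so x = (K_B − K_A)/(3277 − 2890) = 3438.8/387 = 8.89 km.

8.89 km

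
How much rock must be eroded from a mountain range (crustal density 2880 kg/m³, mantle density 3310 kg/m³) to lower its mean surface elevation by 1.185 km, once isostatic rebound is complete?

9.12 km

Net drop Δ = e − u = e − e ρ_c/ρ_m = e (ρ_m − ρ_c)/ρ_m.
e = Δ ρ_m/(ρ_m − ρ_c) = 1.185 km × 3310/430 = 9.12 km.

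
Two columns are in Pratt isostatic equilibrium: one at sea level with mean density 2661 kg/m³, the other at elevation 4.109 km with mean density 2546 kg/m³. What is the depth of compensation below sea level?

91 km

ρ_ref D = ρ (D + h) → D (ρ_ref − ρ) = ρ h.
D = ρ h/(ρ_ref − ρ) = 2546 × 4.109 km/(2661 − 2546) = 91 km.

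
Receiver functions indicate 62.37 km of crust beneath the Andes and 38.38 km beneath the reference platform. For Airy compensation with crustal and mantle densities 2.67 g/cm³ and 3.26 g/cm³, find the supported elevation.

4.34 km

Excess crust Δ = 62.37 km − 38.38 km = 23.99 km, split between elevation h and root r with h + r = Δ.
Airy balance ρ_c h = (ρ_m − ρ_c) r gives r = h ρ_c/(ρ_m − ρ_c), so h (1 + ρ_c/(ρ_m − ρ_c)) = Δ, i.e. h = Δ (ρ_m − ρ_c)/ρ_m.
h = 23.99 km × 0.59/3.26 = 4.34 km.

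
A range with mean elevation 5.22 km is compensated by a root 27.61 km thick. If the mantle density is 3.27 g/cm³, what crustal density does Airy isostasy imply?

ρ_c h = (ρ_m − ρ_c) r → ρ_c (h + r) = ρ_m r → ρ_c = ρ_m r / (h + r).
ρ_c = 3.27 × 27.61 km / (5.22 km + 27.61 km) = 2.75 g/cm³.

2.75 g/cm³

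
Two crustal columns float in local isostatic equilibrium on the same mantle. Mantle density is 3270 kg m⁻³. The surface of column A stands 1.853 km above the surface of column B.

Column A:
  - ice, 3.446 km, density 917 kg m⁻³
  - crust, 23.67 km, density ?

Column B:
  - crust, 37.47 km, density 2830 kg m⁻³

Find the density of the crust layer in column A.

2660 kg m⁻³

Take the compensation level at the base of the deeper column (depth z_c below the surface of column A) and equate Σ ρ_i t_i down to z_c; mantle fills any gap and the z_c terms cancel.
Column A: 3.446×917 + 23.67×ρ + (z_c − 27.116)×3270
Column B: 1.853×0 + 37.47×2830 + (z_c − 1.853 − 37.47)×3270
The z_c×3270 term appears on both sides and cancels. Collect the known terms of each column as K = Σ(ρt)_known − 3270 × (depth of known layers): K_A = 3159.982 − 3270×27.116 = −85509.338; K_B = 106040.1 − 3270×(1.853 + 37.47) = −22546.11.
Balance: K_A + 23.67×ρ = K_B, so ρ = (K_B − K_A)/23.67 = 62963.2/23.67 = 2660 kg m⁻³.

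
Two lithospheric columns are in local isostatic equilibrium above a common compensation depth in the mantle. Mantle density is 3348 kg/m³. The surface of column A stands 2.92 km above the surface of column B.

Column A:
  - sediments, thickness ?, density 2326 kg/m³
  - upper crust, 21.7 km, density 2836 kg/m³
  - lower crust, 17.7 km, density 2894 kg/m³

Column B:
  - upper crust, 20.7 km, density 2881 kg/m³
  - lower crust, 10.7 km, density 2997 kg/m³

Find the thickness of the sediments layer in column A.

3.97 km

Take the compensation level at the base of the deeper column (depth z_c below the surface of column A) and equate Σ ρ_i t_i down to z_c; mantle fills any gap and the z_c terms cancel.
Column A: x×2326 + 21.7×2836 + 17.7×2894 + (z_c − 39.4 − x)×3348
Column B: 2.92×0 + 20.7×2881 + 10.7×2997 + (z_c − 2.92 − 31.4)×3348
The z_c×3348 term appears on both sides and cancels. Collect the known terms of each column as K = Σ(ρt)_known − 3348 × (depth of known layers): K_A = 112765 − 3348×39.4 = −19146.2; K_B = 91704.6 − 3348×(2.92 + 31.4) = −23198.76.
Balance: K_A − x×(3348 − 2326) = K_B, so x = (K_A − K_B)/(3348 − 2326) = 4052.56/1022 = 3.97 km.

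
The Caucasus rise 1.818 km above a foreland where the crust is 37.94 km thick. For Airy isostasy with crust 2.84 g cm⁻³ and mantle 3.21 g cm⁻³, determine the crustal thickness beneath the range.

Root depth r = h ρ_c / (ρ_m − ρ_c) = 1.818 km × 2.84 / 0.37 = 13.95 km.
Total thickness = T + h + r = 37.94 km + 1.818 km + 13.95 km = 53.7 km.

53.7 km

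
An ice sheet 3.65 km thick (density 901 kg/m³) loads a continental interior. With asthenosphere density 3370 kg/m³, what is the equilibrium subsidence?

Equating mass per unit area of the two columns: the ice load ρ_ice t is balanced by mantle displaced below, ρ_m s.
s = t ρ_ice / ρ_m = 3.65 km × 901/3370 = 0.976 km.

0.976 km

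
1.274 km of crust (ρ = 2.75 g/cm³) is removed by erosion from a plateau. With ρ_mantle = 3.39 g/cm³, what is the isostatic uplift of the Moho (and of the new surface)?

1.03 km

Unloading: uplift u = e ρ_c/ρ_m = 1.274 km × 2.75/3.39 = 1.03 km.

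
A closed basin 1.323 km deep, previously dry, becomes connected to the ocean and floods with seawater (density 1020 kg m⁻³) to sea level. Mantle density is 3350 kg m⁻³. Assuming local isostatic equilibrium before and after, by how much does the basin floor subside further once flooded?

After flooding the water column is d + s deep. Its weight must equal the weight of mantle displaced by the extra subsidence s: (d + s) ρ_w = s ρ_m.
s = d ρ_w / (ρ_m − ρ_w) = 1.323 km × 1020/(3350 − 1020) = 0.579 km.

0.579 km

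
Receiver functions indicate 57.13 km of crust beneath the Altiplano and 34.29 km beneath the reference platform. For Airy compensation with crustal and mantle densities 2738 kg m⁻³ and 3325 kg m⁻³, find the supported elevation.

Excess crust Δ = 57.13 km − 34.29 km = 22.84 km, split between elevation h and root r with h + r = Δ.
Airy balance ρ_c h = (ρ_m − ρ_c) r gives r = h ρ_c/(ρ_m − ρ_c), so h (1 + ρ_c/(ρ_m − ρ_c)) = Δ, i.e. h = Δ (ρ_m − ρ_c)/ρ_m.
h = 22.84 km × 587/3325 = 4.03 km.

4.03 km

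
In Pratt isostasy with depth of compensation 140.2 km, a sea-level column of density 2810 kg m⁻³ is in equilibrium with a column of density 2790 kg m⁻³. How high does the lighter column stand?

ρ_ref D = ρ (D + h) → h = D (ρ_ref − ρ)/ρ.
h = 140.2 km × (2810 − 2790)/2790 = 1.01 km.

1.01 km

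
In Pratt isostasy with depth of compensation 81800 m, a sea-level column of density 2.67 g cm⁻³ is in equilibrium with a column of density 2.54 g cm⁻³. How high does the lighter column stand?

ρ_ref D = ρ (D + h) → h = D (ρ_ref − ρ)/ρ.
h = 81800 m × (2.67 − 2.54)/2.54 = 4190 m.

4190 m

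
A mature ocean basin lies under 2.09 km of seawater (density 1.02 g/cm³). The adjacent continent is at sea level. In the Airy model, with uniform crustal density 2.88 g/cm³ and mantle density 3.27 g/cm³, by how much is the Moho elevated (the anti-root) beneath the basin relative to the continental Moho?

Balancing pressure at the compensation depth: replacing crust with seawater at the top is compensated by replacing crust with mantle at the base: d (ρ_c − ρ_w) = a (ρ_m − ρ_c).
a = d (ρ_c − ρ_w)/(ρ_m − ρ_c) = 2.09 km × 1.86/0.39 = 9.97 km.

9.97 km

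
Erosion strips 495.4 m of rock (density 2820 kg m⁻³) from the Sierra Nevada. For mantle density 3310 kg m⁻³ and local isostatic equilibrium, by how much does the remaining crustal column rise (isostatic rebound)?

Unloading: uplift u = e ρ_c/ρ_m = 495.4 m × 2820/3310 = 422 m.

422 m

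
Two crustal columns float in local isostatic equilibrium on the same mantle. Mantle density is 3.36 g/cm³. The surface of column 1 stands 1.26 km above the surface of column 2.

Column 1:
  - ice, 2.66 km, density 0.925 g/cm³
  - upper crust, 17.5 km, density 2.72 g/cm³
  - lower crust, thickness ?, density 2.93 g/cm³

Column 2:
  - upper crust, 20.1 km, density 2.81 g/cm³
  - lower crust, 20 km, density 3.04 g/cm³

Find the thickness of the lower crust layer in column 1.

Take the compensation level at the base of the deeper column (depth z_c below the surface of column 1) and equate Σ ρ_i t_i down to z_c; mantle fills any gap and the z_c terms cancel.
Column 1: 2.66×0.925 + 17.5×2.72 + x×2.93 + (z_c − 20.16 − x)×3.36
Column 2: 1.26×0 + 20.1×2.81 + 20×3.04 + (z_c − 1.26 − 40.1)×3.36
The z_c×3.36 term appears on both sides and cancels. Collect the known terms of each column as K = Σ(ρt)_known − 3.36 × (depth of known layers): K_1 = 50.0605 − 3.36×20.16 = −17.6771; K_2 = 117.281 − 3.36×(1.26 + 40.1) = −21.6886.
Balance: K_1 − x×(3.36 − 2.93) = K_2, so x = (K_1 − K_2)/(3.36 − 2.93) = 4.0115/0.43 = 9.33 km.

9.33 km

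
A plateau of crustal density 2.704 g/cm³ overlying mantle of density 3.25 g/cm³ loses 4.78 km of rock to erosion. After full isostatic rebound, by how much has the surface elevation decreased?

0.803 km

Rebound u = e ρ_c/ρ_m = 4.78 km × 2.704/3.25 = 3.977 km.
Net surface drop = e − u = 4.78 km − 3.977 km = e (ρ_m − ρ_c)/ρ_m = 0.803 km.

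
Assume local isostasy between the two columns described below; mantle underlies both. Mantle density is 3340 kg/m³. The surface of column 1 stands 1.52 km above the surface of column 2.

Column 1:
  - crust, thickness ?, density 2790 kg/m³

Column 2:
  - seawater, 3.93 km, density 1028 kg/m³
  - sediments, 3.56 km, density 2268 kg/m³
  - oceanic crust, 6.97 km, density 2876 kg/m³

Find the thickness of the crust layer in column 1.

Take the compensation level at the base of the deeper column (depth z_c below the surface of column 1) and equate Σ ρ_i t_i down to z_c; mantle fills any gap and the z_c terms cancel.
Column 1: x×2790 + (z_c − 0 − x)×3340
Column 2: 1.52×0 + 3.93×1028 + 3.56×2268 + 6.97×2876 + (z_c − 1.52 − 14.46)×3340
The z_c×3340 term appears on both sides and cancels. Collect the known terms of each column as K = Σ(ρt)_known − 3340 × (depth of known layers): K_1 = 0 − 3340×0 = 0; K_2 = 32159.84 − 3340×(1.52 + 14.46) = −21213.36.
Balance: K_1 − x×(3340 − 2790) = K_2, so x = (K_1 − K_2)/(3340 − 2790) = 21213.4/550 = 38.6 km.

38.6 km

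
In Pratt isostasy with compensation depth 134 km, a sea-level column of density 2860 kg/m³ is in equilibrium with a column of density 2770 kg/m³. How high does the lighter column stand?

4.35 km

ρ_ref D = ρ (D + h) → h = D (ρ_ref − ρ)/ρ.
h = 134 km × (2860 − 2770)/2770 = 4.35 km.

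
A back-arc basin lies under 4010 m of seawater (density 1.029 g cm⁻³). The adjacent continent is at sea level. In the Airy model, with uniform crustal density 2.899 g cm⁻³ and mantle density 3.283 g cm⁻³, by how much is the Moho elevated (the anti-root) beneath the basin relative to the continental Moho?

19500 m

Isostatic balance requires: replacing crust with seawater at the top is compensated by replacing crust with mantle at the base: d (ρ_c − ρ_w) = a (ρ_m − ρ_c).
a = d (ρ_c − ρ_w)/(ρ_m − ρ_c) = 4010 m × 1.87/0.384 = 19500 m.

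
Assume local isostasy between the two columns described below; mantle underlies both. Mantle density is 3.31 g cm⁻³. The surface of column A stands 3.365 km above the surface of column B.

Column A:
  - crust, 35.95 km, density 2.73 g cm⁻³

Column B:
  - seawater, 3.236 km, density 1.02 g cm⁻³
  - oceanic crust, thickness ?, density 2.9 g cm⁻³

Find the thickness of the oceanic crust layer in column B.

Take the compensation level at the base of the deeper column (depth z_c below the surface of column A) and equate Σ ρ_i t_i down to z_c; mantle fills any gap and the z_c terms cancel.
Column A: 35.95×2.73 + (z_c − 35.95)×3.31
Column B: 3.365×0 + 3.236×1.02 + x×2.9 + (z_c − 3.365 − 3.236 − x)×3.31
The z_c×3.31 term appears on both sides and cancels. Collect the known terms of each column as K = Σ(ρt)_known − 3.31 × (depth of known layers): K_A = 98.1435 − 3.31×35.95 = −20.851; K_B = 3.30072 − 3.31×(3.365 + 3.236) = −18.54859.
Balance: K_A = K_B − x×(3.31 − 2.9), so x = (K_B − K_A)/(3.31 − 2.9) = 2.30241/0.41 = 5.62 km.

5.62 km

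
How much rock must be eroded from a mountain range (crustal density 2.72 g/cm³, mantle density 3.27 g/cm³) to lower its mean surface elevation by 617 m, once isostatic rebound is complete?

Net drop Δ = e − u = e − e ρ_c/ρ_m = e (ρ_m − ρ_c)/ρ_m.
e = Δ ρ_m/(ρ_m − ρ_c) = 617 m × 3.27/0.55 = 3670 m.

3670 m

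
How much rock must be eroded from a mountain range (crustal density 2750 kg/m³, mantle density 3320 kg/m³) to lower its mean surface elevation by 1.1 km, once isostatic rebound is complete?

6.41 km

Net drop Δ = e − u = e − e ρ_c/ρ_m = e (ρ_m − ρ_c)/ρ_m.
e = Δ ρ_m/(ρ_m − ρ_c) = 1.1 km × 3320/570 = 6.41 km.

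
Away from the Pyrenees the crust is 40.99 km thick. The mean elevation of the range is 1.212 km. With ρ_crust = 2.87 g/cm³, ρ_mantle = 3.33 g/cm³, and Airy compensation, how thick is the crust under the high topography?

49.8 km

Root depth r = h ρ_c / (ρ_m − ρ_c) = 1.212 km × 2.87 / 0.46 = 7.562 km.
Total thickness = T + h + r = 40.99 km + 1.212 km + 7.562 km = 49.8 km.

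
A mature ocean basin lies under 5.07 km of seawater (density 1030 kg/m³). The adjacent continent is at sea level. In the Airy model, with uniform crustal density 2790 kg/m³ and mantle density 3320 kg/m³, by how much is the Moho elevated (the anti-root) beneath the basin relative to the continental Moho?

16.8 km

In Airy isostatic equilibrium: replacing crust with seawater at the top is compensated by replacing crust with mantle at the base: d (ρ_c − ρ_w) = a (ρ_m − ρ_c).
a = d (ρ_c − ρ_w)/(ρ_m − ρ_c) = 5.07 km × 1760/530 = 16.8 km.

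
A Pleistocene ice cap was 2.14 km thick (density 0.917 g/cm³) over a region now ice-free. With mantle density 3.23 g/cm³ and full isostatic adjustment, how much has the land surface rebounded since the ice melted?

Removing the load lets mantle flow back in; uplift u satisfies ρ_ice t = ρ_m u.
u = t ρ_ice/ρ_m = 2.14 km × 0.917/3.23 = 0.608 km.

0.608 km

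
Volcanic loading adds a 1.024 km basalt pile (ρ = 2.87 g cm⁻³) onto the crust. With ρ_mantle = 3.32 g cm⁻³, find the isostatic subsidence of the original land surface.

0.885 km

Subaerial loading: s = t ρ_load / ρ_m.
s = 1.024 km × 2.87/3.32 = 0.885 km.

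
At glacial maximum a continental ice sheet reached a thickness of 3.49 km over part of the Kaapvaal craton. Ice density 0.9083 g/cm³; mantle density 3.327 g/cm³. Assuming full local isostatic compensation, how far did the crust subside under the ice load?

0.953 km

Equating mass per unit area of the two columns: the ice load ρ_ice t is balanced by mantle displaced below, ρ_m s.
s = t ρ_ice / ρ_m = 3.49 km × 0.9083/3.327 = 0.953 km.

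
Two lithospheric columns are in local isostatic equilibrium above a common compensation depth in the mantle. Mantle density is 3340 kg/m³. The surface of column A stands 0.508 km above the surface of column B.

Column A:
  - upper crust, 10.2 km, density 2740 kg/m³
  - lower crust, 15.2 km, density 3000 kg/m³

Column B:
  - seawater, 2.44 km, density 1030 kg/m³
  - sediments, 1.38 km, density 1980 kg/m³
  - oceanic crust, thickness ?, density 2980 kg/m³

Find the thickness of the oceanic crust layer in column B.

5.77 km

Take the compensation level at the base of the deeper column (depth z_c below the surface of column A) and equate Σ ρ_i t_i down to z_c; mantle fills any gap and the z_c terms cancel.
Column A: 10.2×2740 + 15.2×3000 + (z_c − 25.4)×3340
Column B: 0.508×0 + 2.44×1030 + 1.38×1980 + x×2980 + (z_c − 0.508 − 3.82 − x)×3340
The z_c×3340 term appears on both sides and cancels. Collect the known terms of each column as K = Σ(ρt)_known − 3340 × (depth of known layers): K_A = 73548 − 3340×25.4 = −11288; K_B = 5245.6 − 3340×(0.508 + 3.82) = −9209.92.
Balance: K_A = K_B − x×(3340 − 2980), so x = (K_B − K_A)/(3340 − 2980) = 2078.08/360 = 5.77 km.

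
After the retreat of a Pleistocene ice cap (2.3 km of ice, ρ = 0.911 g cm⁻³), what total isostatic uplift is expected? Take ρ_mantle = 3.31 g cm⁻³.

0.633 km

Removing the load lets mantle flow back in; uplift u satisfies ρ_ice t = ρ_m u.
u = t ρ_ice/ρ_m = 2.3 km × 0.911/3.31 = 0.633 km.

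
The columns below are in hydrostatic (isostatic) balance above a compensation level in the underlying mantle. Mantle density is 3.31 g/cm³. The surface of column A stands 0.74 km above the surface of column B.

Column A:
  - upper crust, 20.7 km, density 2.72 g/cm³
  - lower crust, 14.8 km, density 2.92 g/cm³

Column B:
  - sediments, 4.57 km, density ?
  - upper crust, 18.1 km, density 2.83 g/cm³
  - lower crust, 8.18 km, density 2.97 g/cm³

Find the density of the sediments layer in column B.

2.42 g/cm³

Take the compensation level at the base of the deeper column (depth z_c below the surface of column A) and equate Σ ρ_i t_i down to z_c; mantle fills any gap and the z_c terms cancel.
Column A: 20.7×2.72 + 14.8×2.92 + (z_c − 35.5)×3.31
Column B: 0.74×0 + 4.57×ρ + 18.1×2.83 + 8.18×2.97 + (z_c − 0.74 − 30.85)×3.31
The z_c×3.31 term appears on both sides and cancels. Collect the known terms of each column as K = Σ(ρt)_known − 3.31 × (depth of known layers): K_A = 99.52 − 3.31×35.5 = −17.985; K_B = 75.5176 − 3.31×(0.74 + 30.85) = −29.0453.
Balance: K_A = K_B + 4.57×ρ, so ρ = (K_A − K_B)/4.57 = 11.0603/4.57 = 2.42 g/cm³.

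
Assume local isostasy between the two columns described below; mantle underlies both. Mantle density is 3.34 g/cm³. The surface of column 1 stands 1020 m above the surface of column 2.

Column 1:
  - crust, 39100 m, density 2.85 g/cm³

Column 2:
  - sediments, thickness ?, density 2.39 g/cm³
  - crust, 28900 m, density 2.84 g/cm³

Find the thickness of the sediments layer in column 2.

1370 m

Take the compensation level at the base of the deeper column (depth z_c below the surface of column 1) and equate Σ ρ_i t_i down to z_c; mantle fills any gap and the z_c terms cancel.
Column 1: 39100×2.85 + (z_c − 39100)×3.34
Column 2: 1020×0 + x×2.39 + 28900×2.84 + (z_c − 1020 − 28900 − x)×3.34
The z_c×3.34 term appears on both sides and cancels. Collect the known terms of each column as K = Σ(ρt)_known − 3.34 × (depth of known layers): K_1 = 111435 − 3.34×39100 = −19159; K_2 = 82076 − 3.34×(1020 + 28900) = −17856.8.
Balance: K_1 = K_2 − x×(3.34 − 2.39), so x = (K_2 − K_1)/(3.34 − 2.39) = 1302.2/0.95 = 1370 m.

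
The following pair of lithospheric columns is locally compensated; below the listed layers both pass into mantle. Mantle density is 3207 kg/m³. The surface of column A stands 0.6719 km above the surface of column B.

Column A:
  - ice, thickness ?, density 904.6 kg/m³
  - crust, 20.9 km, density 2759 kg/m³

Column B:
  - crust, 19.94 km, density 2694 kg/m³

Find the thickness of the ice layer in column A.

1.31 km

Take the compensation level at the base of the deeper column (depth z_c below the surface of column A) and equate Σ ρ_i t_i down to z_c; mantle fills any gap and the z_c terms cancel.
Column A: x×904.6 + 20.9×2759 + (z_c − 20.9 − x)×3207
Column B: 0.6719×0 + 19.94×2694 + (z_c − 0.6719 − 19.94)×3207
The z_c×3207 term appears on both sides and cancels. Collect the known terms of each column as K = Σ(ρt)_known − 3207 × (depth of known layers): K_A = 57663.1 − 3207×20.9 = −9363.2; K_B = 53718.36 − 3207×(0.6719 + 19.94) = −12384.0033.
Balance: K_A − x×(3207 − 904.6) = K_B, so x = (K_A − K_B)/(3207 − 904.6) = 3020.8/2302.4 = 1.31 km.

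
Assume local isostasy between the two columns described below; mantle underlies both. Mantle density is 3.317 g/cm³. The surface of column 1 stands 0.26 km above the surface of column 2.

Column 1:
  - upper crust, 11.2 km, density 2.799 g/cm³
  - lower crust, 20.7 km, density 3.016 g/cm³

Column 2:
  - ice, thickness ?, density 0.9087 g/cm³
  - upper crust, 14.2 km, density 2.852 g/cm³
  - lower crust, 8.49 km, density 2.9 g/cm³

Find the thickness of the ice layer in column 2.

0.426 km

Take the compensation level at the base of the deeper column (depth z_c below the surface of column 1) and equate Σ ρ_i t_i down to z_c; mantle fills any gap and the z_c terms cancel.
Column 1: 11.2×2.799 + 20.7×3.016 + (z_c − 31.9)×3.317
Column 2: 0.26×0 + x×0.9087 + 14.2×2.852 + 8.49×2.9 + (z_c − 0.26 − 22.69 − x)×3.317
The z_c×3.317 term appears on both sides and cancels. Collect the known terms of each column as K = Σ(ρt)_known − 3.317 × (depth of known layers): K_1 = 93.78 − 3.317×31.9 = −12.0323; K_2 = 65.1194 − 3.317×(0.26 + 22.69) = −11.00575.
Balance: K_1 = K_2 − x×(3.317 − 0.9087), so x = (K_2 − K_1)/(3.317 − 0.9087) = 1.02655/2.4083 = 0.426 km.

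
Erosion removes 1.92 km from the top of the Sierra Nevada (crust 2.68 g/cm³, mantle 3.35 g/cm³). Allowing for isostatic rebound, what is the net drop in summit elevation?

Rebound u = e ρ_c/ρ_m = 1.92 km × 2.68/3.35 = 1.536 km.
Net surface drop = e − u = 1.92 km − 1.536 km = e (ρ_m − ρ_c)/ρ_m = 0.384 km.

0.384 km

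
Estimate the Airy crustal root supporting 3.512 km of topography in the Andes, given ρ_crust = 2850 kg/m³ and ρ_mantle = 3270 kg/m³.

23.8 km

Isostatic balance requires: the weight of the topography is balanced by the buoyancy of the root, ρ_c h = (ρ_m − ρ_c) r.
r = h · ρ_c / (ρ_m − ρ_c) = 3.512 km × 2850 / (3270 − 2850) = 23.8 km.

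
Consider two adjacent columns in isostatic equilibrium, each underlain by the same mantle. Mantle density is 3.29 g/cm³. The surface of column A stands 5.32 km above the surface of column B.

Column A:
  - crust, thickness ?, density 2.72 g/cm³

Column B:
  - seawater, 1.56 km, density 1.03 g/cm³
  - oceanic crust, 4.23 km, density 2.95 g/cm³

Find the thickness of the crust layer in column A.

39.4 km

Take the compensation level at the base of the deeper column (depth z_c below the surface of column A) and equate Σ ρ_i t_i down to z_c; mantle fills any gap and the z_c terms cancel.
Column A: x×2.72 + (z_c − 0 − x)×3.29
Column B: 5.32×0 + 1.56×1.03 + 4.23×2.95 + (z_c − 5.32 − 5.79)×3.29
The z_c×3.29 term appears on both sides and cancels. Collect the known terms of each column as K = Σ(ρt)_known − 3.29 × (depth of known layers): K_A = 0 − 3.29×0 = 0; K_B = 14.0853 − 3.29×(5.32 + 5.79) = −22.4666.
Balance: K_A − x×(3.29 − 2.72) = K_B, so x = (K_A − K_B)/(3.29 − 2.72) = 22.4666/0.57 = 39.4 km.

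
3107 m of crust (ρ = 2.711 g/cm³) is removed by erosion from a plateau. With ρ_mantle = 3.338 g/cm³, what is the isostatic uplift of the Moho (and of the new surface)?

Unloading: uplift u = e ρ_c/ρ_m = 3107 m × 2.711/3.338 = 2520 m.

2520 m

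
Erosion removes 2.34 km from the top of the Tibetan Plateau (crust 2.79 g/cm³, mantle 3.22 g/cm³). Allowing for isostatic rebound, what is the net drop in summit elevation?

Rebound u = e ρ_c/ρ_m = 2.34 km × 2.79/3.22 = 2.028 km.
Net surface drop = e − u = 2.34 km − 2.028 km = e (ρ_m − ρ_c)/ρ_m = 0.312 km.

0.312 km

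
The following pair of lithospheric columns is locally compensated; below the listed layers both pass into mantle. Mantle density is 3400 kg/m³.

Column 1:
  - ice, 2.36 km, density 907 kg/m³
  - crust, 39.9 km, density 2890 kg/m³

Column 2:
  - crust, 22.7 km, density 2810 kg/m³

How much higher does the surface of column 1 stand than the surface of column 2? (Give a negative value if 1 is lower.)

For any compensation level in the mantle, the mantle terms cancel and isostasy reduces to e = (Σt_1 − Σt_2) − (Σ(ρt)_1 − Σ(ρt)_2) / ρ_m.
Σt_1 = 42.26 km; Σt_2 = 22.7 km; Σ(ρt)_1 = 117451.52; Σ(ρt)_2 = 63787 (in km·kg/m³).
e = (42.26 − 22.7) − (117451.52 − 63787) / 3400 = 3.78 km.

3.78 km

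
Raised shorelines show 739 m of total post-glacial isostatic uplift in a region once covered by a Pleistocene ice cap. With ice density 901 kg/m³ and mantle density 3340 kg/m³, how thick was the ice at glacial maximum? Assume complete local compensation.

u = t ρ_ice/ρ_m → t = u ρ_m/ρ_ice = 739 m × 3340/901 = 2740 m.

2740 m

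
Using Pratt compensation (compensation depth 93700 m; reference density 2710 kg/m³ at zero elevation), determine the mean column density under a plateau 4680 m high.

Pratt balance: ρ_ref D = ρ (D + h).
ρ = ρ_ref D/(D + h) = 2710 × 93700 m/(93700 m + 4680 m) = 2580 kg/m³.

2580 kg/m³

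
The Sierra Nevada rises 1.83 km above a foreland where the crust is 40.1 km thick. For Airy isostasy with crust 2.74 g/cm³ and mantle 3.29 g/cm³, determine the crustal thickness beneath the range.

Root depth r = h ρ_c / (ρ_m − ρ_c) = 1.83 km × 2.74 / 0.55 = 9.117 km.
Total thickness = T + h + r = 40.1 km + 1.83 km + 9.117 km = 51 km.

51 km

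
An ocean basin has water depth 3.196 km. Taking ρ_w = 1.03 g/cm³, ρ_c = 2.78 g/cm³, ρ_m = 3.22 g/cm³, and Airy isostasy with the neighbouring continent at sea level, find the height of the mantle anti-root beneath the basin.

For local isostatic compensation: replacing crust with seawater at the top is compensated by replacing crust with mantle at the base: d (ρ_c − ρ_w) = a (ρ_m − ρ_c).
a = d (ρ_c − ρ_w)/(ρ_m − ρ_c) = 3.196 km × 1.75/0.44 = 12.7 km.

12.7 km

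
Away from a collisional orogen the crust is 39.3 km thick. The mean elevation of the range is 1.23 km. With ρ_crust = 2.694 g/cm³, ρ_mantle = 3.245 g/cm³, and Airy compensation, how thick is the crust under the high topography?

46.5 km

Root depth r = h ρ_c / (ρ_m − ρ_c) = 1.23 km × 2.694 / 0.551 = 6.014 km.
Total thickness = T + h + r = 39.3 km + 1.23 km + 6.014 km = 46.5 km.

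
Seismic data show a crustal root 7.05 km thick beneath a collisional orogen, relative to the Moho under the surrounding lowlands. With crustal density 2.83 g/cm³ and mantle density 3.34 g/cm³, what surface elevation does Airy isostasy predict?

1.27 km

For local isostatic compensation: ρ_c h = (ρ_m − ρ_c) r.
h = r (ρ_m − ρ_c) / ρ_c = 7.05 km × (3.34 − 2.83) / 2.83 = 1.27 km.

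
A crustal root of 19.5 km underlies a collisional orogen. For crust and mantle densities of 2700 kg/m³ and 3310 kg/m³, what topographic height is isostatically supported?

4.41 km

Equating mass per unit area of the two columns: ρ_c h = (ρ_m − ρ_c) r.
h = r (ρ_m − ρ_c) / ρ_c = 19.5 km × (3310 − 2700) / 2700 = 4.41 km.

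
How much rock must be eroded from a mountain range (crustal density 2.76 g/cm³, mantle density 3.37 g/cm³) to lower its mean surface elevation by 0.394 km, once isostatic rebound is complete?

2.18 km

Net drop Δ = e − u = e − e ρ_c/ρ_m = e (ρ_m − ρ_c)/ρ_m.
e = Δ ρ_m/(ρ_m − ρ_c) = 0.394 km × 3.37/0.61 = 2.18 km.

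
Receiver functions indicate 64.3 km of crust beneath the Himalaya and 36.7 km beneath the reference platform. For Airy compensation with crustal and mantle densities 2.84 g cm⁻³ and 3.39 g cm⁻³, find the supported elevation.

4.48 km

Excess crust Δ = 64.3 km − 36.7 km = 27.6 km, split between elevation h and root r with h + r = Δ.
Airy balance ρ_c h = (ρ_m − ρ_c) r gives r = h ρ_c/(ρ_m − ρ_c), so h (1 + ρ_c/(ρ_m − ρ_c)) = Δ, i.e. h = Δ (ρ_m − ρ_c)/ρ_m.
h = 27.6 km × 0.55/3.39 = 4.48 km.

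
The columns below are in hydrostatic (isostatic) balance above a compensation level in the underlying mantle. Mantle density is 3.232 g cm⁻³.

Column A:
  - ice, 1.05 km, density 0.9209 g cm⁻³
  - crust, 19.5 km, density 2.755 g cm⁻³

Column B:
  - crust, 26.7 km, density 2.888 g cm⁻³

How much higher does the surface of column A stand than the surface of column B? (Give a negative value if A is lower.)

0.787 km

For any compensation level in the mantle, the mantle terms cancel and isostasy reduces to e = (Σt_A − Σt_B) − (Σ(ρt)_A − Σ(ρt)_B) / ρ_m.
Σt_A = 20.55 km; Σt_B = 26.7 km; Σ(ρt)_A = 54.689445; Σ(ρt)_B = 77.1096 (in km·g cm⁻³).
e = (20.55 − 26.7) − (54.689445 − 77.1096) / 3.232 = 0.787 km.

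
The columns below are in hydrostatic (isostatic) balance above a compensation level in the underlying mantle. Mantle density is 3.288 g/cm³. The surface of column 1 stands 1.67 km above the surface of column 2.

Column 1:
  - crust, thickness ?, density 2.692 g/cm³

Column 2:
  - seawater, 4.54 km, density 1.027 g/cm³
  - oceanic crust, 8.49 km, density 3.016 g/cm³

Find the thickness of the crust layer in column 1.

30.3 km

Take the compensation level at the base of the deeper column (depth z_c below the surface of column 1) and equate Σ ρ_i t_i down to z_c; mantle fills any gap and the z_c terms cancel.
Column 1: x×2.692 + (z_c − 0 − x)×3.288
Column 2: 1.67×0 + 4.54×1.027 + 8.49×3.016 + (z_c − 1.67 − 13.03)×3.288
The z_c×3.288 term appears on both sides and cancels. Collect the known terms of each column as K = Σ(ρt)_known − 3.288 × (depth of known layers): K_1 = 0 − 3.288×0 = 0; K_2 = 30.26842 − 3.288×(1.67 + 13.03) = −18.06518.
Balance: K_1 − x×(3.288 − 2.692) = K_2, so x = (K_1 − K_2)/(3.288 − 2.692) = 18.0652/0.596 = 30.3 km.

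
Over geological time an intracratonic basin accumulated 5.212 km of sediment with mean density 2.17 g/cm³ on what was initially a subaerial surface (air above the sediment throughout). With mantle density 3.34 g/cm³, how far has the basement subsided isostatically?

Subaerial load: s = t ρ_sed / ρ_m = 5.212 km × 2.17/3.34 = 3.39 km.

3.39 km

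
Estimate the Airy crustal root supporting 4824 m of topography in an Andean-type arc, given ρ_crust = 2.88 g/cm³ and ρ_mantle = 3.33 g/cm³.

30900 m

In Airy isostatic equilibrium: the weight of the topography is balanced by the buoyancy of the root, ρ_c h = (ρ_m − ρ_c) r.
r = h · ρ_c / (ρ_m − ρ_c) = 4824 m × 2.88 / (3.33 − 2.88) = 30900 m.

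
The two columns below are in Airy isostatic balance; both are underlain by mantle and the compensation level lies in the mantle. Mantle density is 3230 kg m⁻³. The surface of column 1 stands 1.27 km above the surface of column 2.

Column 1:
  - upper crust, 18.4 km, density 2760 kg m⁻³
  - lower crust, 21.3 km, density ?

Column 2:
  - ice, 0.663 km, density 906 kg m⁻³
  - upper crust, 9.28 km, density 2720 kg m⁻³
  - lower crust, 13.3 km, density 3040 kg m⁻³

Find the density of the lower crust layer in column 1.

Take the compensation level at the base of the deeper column (depth z_c below the surface of column 1) and equate Σ ρ_i t_i down to z_c; mantle fills any gap and the z_c terms cancel.
Column 1: 18.4×2760 + 21.3×ρ + (z_c − 39.7)×3230
Column 2: 1.27×0 + 0.663×906 + 9.28×2720 + 13.3×3040 + (z_c − 1.27 − 23.243)×3230
The z_c×3230 term appears on both sides and cancels. Collect the known terms of each column as K = Σ(ρt)_known − 3230 × (depth of known layers): K_1 = 50784 − 3230×39.7 = −77447; K_2 = 66274.278 − 3230×(1.27 + 23.243) = −12902.712.
Balance: K_1 + 21.3×ρ = K_2, so ρ = (K_2 − K_1)/21.3 = 64544.3/21.3 = 3030 kg m⁻³.

3030 kg m⁻³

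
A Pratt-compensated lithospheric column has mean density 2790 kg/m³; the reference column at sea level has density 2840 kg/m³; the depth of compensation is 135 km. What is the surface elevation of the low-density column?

ρ_ref D = ρ (D + h) → h = D (ρ_ref − ρ)/ρ.
h = 135 km × (2840 − 2790)/2790 = 2.42 km.

2.42 km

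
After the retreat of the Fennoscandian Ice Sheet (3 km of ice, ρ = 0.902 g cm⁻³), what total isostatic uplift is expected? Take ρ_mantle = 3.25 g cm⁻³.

0.833 km

Removing the load lets mantle flow back in; uplift u satisfies ρ_ice t = ρ_m u.
u = t ρ_ice/ρ_m = 3 km × 0.902/3.25 = 0.833 km.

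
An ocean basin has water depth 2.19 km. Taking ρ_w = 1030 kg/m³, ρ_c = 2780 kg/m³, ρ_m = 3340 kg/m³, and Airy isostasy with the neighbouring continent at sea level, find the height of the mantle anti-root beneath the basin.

6.84 km

Equating mass per unit area of the two columns: replacing crust with seawater at the top is compensated by replacing crust with mantle at the base: d (ρ_c − ρ_w) = a (ρ_m − ρ_c).
a = d (ρ_c − ρ_w)/(ρ_m − ρ_c) = 2.19 km × 1750/560 = 6.84 km.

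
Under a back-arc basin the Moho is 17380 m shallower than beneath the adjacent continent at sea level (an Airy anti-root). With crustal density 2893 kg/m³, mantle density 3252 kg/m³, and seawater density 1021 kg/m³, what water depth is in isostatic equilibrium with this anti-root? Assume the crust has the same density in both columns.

3330 m

Replacing a thickness d of crust by seawater at the top must be balanced by replacing crust with mantle at the base: d (ρ_c − ρ_w) = a (ρ_m − ρ_c).
d = a (ρ_m − ρ_c)/(ρ_c − ρ_w) = 17380 m × 359/1872 = 3330 m.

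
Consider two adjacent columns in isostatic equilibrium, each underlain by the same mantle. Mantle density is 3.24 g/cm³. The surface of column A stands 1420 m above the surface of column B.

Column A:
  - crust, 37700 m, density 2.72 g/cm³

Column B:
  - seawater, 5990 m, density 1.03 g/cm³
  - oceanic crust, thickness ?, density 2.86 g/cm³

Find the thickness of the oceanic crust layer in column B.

Take the compensation level at the base of the deeper column (depth z_c below the surface of column A) and equate Σ ρ_i t_i down to z_c; mantle fills any gap and the z_c terms cancel.
Column A: 37700×2.72 + (z_c − 37700)×3.24
Column B: 1420×0 + 5990×1.03 + x×2.86 + (z_c − 1420 − 5990 − x)×3.24
The z_c×3.24 term appears on both sides and cancels. Collect the known terms of each column as K = Σ(ρt)_known − 3.24 × (depth of known layers): K_A = 102544 − 3.24×37700 = −19604; K_B = 6169.7 − 3.24×(1420 + 5990) = −17838.7.
Balance: K_A = K_B − x×(3.24 − 2.86), so x = (K_B − K_A)/(3.24 − 2.86) = 1765.3/0.38 = 4650 m.

4650 m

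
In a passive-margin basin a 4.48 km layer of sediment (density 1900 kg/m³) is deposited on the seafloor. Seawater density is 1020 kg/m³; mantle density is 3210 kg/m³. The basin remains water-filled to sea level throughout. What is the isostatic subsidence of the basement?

1.8 km

Submarine loading: the sediment displaces seawater, and the subsidence is in turn flooded, so s (ρ_m − ρ_w) = t (ρ_sed − ρ_w).
s = 4.48 km × (1900 − 1020) / (3210 − 1020) = 1.8 km.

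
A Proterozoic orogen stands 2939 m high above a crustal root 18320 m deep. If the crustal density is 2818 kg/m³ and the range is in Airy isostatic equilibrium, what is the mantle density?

3270 kg/m³

Airy balance: ρ_c h = (ρ_m − ρ_c) r → ρ_m = ρ_c (1 + h/r).
ρ_m = 2818 × (1 + 2939 m/18320 m) = 3270 kg/m³.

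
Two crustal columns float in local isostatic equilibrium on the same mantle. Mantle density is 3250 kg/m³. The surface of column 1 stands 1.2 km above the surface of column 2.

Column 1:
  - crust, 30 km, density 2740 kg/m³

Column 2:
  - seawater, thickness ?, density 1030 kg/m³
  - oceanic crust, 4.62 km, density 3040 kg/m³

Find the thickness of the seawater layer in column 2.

4.7 km

Take the compensation level at the base of the deeper column (depth z_c below the surface of column 1) and equate Σ ρ_i t_i down to z_c; mantle fills any gap and the z_c terms cancel.
Column 1: 30×2740 + (z_c − 30)×3250
Column 2: 1.2×0 + x×1030 + 4.62×3040 + (z_c − 1.2 − 4.62 − x)×3250
The z_c×3250 term appears on both sides and cancels. Collect the known terms of each column as K = Σ(ρt)_known − 3250 × (depth of known layers): K_1 = 82200 − 3250×30 = −15300; K_2 = 14044.8 − 3250×(1.2 + 4.62) = −4870.2.
Balance: K_1 = K_2 − x×(3250 − 1030), so x = (K_2 − K_1)/(3250 − 1030) = 10429.8/2220 = 4.7 km.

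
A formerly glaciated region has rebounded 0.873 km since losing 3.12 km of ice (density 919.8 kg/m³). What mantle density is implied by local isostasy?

3290 kg/m³

ρ_m = ρ_ice t / u = 919.8 × 3.12 km/0.873 km = 3290 kg/m³.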